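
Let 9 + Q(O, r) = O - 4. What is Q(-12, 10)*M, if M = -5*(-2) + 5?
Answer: -375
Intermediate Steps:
Q(O, r) = -13 + O (Q(O, r) = -9 + (O - 4) = -9 + (-4 + O) = -13 + O)
M = 15 (M = 10 + 5 = 15)
Q(-12, 10)*M = (-13 - 12)*15 = -25*15 = -375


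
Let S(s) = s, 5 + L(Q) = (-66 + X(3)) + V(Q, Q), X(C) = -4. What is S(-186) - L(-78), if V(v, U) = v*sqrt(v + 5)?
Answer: -111 + 78*I*sqrt(73) ≈ -111.0 + 666.43*I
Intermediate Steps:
V(v, U) = v*sqrt(5 + v)
L(Q) = -75 + Q*sqrt(5 + Q) (L(Q) = -5 + ((-66 - 4) + Q*sqrt(5 + Q)) = -5 + (-70 + Q*sqrt(5 + Q)) = -75 + Q*sqrt(5 + Q))
S(-186) - L(-78) = -186 - (-75 - 78*sqrt(5 - 78)) = -186 - (-75 - 78*I*sqrt(73)) = -186 + (75 + 78*I*sqrt(73)) = -111 + 78*I*sqrt(73)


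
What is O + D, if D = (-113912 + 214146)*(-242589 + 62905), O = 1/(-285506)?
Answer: -5142090411664337/285506 ≈ -1.8010e+10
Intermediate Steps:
O = -1/285506 ≈ -3.5026e-6
D = -18010446056 (D = 100234*(-179684) = -18010446056)
O + D = -1/285506 - 18010446056 = -5142090411664337/285506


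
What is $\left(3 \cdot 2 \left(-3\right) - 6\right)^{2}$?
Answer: $576$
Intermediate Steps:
$\left(3 \cdot 2 \left(-3\right) - 6\right)^{2} = \left(6 \left(-3\right) - 6\right)^{2} = \left(-18 - 6\right)^{2} = \left(-24\right)^{2} = 576$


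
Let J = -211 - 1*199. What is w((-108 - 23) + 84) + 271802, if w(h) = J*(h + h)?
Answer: 310342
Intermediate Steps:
J = -410 (J = -211 - 199 = -410)
w(h) = -820*h (w(h) = -410*(h + h) = -820*h)
w((-108 - 23) + 84) + 271802 = -820*((-108 - 23) + 84) + 271802 = -820*(-131 + 84) + 271802 = -820*(-47) + 271802 = 38540 + 271802 = 310342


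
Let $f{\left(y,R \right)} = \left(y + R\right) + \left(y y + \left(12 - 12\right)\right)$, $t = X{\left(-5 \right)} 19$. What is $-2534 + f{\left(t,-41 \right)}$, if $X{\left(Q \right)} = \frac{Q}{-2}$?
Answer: $- \frac{1085}{4} \approx -271.25$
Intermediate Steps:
$X{\left(Q \right)} = - \frac{Q}{2}$ ($X{\left(Q \right)} = Q \left(- \frac{1}{2}\right) = - \frac{Q}{2}$)
$t = \frac{95}{2}$ ($t = \left(- \frac{1}{2}\right) \left(-5\right) 19 = \frac{5}{2} \cdot 19 = \frac{95}{2} \approx 47.5$)
$f{\left(y,R \right)} = R + y + y^{2}$ ($f{\left(y,R \right)} = \left(R + y\right) + \left(y^{2} + 0\right) = \left(R + y\right) + y^{2} = R + y + y^{2}$)
$-2534 + f{\left(t,-41 \right)} = -2534 + \left(-41 + \frac{95}{2} + \left(\frac{95}{2}\right)^{2}\right) = -2534 + \left(-41 + \frac{95}{2} + \frac{9025}{4}\right) = -2534 + \frac{9051}{4} = - \frac{1085}{4}$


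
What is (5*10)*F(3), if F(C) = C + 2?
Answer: 250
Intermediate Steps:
F(C) = 2 + C
(5*10)*F(3) = (5*10)*(2 + 3) = 50*5 = 250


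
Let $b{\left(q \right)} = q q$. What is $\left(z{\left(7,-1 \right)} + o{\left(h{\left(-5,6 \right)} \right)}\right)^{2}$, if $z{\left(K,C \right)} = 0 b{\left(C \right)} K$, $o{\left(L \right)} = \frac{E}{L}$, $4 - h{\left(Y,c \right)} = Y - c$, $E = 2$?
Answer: $\frac{4}{225} \approx 0.017778$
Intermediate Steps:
$b{\left(q \right)} = q^{2}$
$h{\left(Y,c \right)} = 4 + c - Y$ ($h{\left(Y,c \right)} = 4 - \left(Y - c\right) = 4 + c - Y$)
$o{\left(L \right)} = \frac{2}{L}$
$z{\left(K,C \right)} = 0$ ($z{\left(K,C \right)} = 0 C^{2} K = 0 K = 0$)
$\left(z{\left(7,-1 \right)} + o{\left(h{\left(-5,6 \right)} \right)}\right)^{2} = \left(0 + \frac{2}{4 + 6 - -5}\right)^{2} = \left(0 + \frac{2}{4 + 6 + 5}\right)^{2} = \left(0 + \frac{2}{15}\right)^{2} = \left(\frac{2}{15}\right)^{2} = \frac{4}{225}$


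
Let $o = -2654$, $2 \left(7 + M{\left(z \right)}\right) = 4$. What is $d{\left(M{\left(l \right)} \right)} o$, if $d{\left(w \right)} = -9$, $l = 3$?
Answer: $23886$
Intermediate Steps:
$M{\left(z \right)} = -5$ ($M{\left(z \right)} = -7 + \frac{1}{2} \cdot 4 = -7 + 2 = -5$)
$d{\left(M{\left(l \right)} \right)} o = \left(-9\right) \left(-2654\right) = 23886$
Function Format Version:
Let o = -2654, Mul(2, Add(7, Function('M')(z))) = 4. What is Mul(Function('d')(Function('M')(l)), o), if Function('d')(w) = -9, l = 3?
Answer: 23886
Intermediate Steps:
Function('M')(z) = -5 (Function('M')(z) = Add(-7, Mul(Rational(1, 2), 4)) = Add(-7, 2) = -5)
Mul(Function('d')(Function('M')(l)), o) = Mul(-9, -2654) = 23886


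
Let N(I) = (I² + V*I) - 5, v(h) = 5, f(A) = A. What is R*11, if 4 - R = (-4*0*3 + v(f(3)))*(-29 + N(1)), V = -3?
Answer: 2024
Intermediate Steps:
N(I) = -5 + I² - 3*I (N(I) = (I² - 3*I) - 5 = -5 + I² - 3*I)
R = 184 (R = 4 - (-4*0*3 + 5)*(-29 + (-5 + 1² - 3*1)) = 4 - (0*3 + 5)*(-29 + (-5 + 1 - 3)) = 4 - (0 + 5)*(-29 - 7) = 4 - 5*(-36) = 4 - 1*(-180) = 4 + 180 = 184)
R*11 = 184*11 = 2024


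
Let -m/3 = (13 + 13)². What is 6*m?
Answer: -12168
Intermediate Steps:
m = -2028 (m = -3*(13 + 13)² = -3*26² = -3*676 = -2028)
6*m = 6*(-2028) = -12168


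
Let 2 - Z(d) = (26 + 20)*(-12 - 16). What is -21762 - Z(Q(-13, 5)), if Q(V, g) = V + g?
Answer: -23052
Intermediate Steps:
Z(d) = 1290 (Z(d) = 2 - (26 + 20)*(-12 - 16) = 2 - 46*(-28) = 2 - 1*(-1288) = 2 + 1288 = 1290)
-21762 - Z(Q(-13, 5)) = -21762 - 1*1290 = -21762 - 1290 = -23052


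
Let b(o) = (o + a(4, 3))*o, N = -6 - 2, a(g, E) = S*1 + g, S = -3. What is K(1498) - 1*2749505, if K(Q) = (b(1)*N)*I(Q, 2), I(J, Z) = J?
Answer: -2773473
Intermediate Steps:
a(g, E) = -3 + g (a(g, E) = -3*1 + g = -3 + g)
N = -8
b(o) = o*(1 + o) (b(o) = (o + (-3 + 4))*o = (o + 1)*o = (1 + o)*o = o*(1 + o))
K(Q) = -16*Q (K(Q) = ((1*(1 + 1))*(-8))*Q = ((1*2)*(-8))*Q = (2*(-8))*Q = -16*Q)
K(1498) - 1*2749505 = -16*1498 - 1*2749505 = -23968 - 2749505 = -2773473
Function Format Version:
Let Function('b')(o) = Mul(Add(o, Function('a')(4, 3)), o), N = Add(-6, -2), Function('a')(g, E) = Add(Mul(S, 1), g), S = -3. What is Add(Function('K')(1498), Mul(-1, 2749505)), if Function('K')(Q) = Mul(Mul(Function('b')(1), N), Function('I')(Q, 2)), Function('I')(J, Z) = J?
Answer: -2773473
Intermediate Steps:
Function('a')(g, E) = Add(-3, g) (Function('a')(g, E) = Add(Mul(-3, 1), g) = Add(-3, g))
N = -8
Function('b')(o) = Mul(o, Add(1, o)) (Function('b')(o) = Mul(Add(o, Add(-3, 4)), o) = Mul(Add(o, 1), o) = Mul(Add(1, o), o) = Mul(o, Add(1, o)))
Function('K')(Q) = Mul(-16, Q) (Function('K')(Q) = Mul(Mul(Mul(1, Add(1, 1)), -8), Q) = Mul(Mul(Mul(1, 2), -8), Q) = Mul(Mul(2, -8), Q) = Mul(-16, Q))
Add(Function('K')(1498), Mul(-1, 2749505)) = Add(Mul(-16, 1498), Mul(-1, 2749505)) = Add(-23968, -2749505) = -2773473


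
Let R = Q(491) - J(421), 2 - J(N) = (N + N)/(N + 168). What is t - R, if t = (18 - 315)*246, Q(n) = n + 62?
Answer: -43358899/589 ≈ -73614.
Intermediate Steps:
Q(n) = 62 + n
J(N) = 2 - 2*N/(168 + N) (J(N) = 2 - (N + N)/(N + 168) = 2 - 2*N/(168 + N))
R = 325381/589 (R = (62 + 491) - 336/(168 + 421) = 553 - 336/589 = 325381/589 ≈ 552.43)
t = -73062 (t = -297*246 = -73062)
t - R = -73062 - 1*325381/589 = -73062 - 325381/589 = -43358899/589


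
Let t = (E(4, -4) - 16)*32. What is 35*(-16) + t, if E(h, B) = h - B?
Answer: -816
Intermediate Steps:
t = -256 (t = ((4 - 1*(-4)) - 16)*32 = ((4 + 4) - 16)*32 = (8 - 16)*32 = -8*32 = -256)
35*(-16) + t = 35*(-16) - 256 = -560 - 256 = -816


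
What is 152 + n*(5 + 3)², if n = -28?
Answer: -1640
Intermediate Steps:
152 + n*(5 + 3)² = 152 - 28*(5 + 3)² = 152 - 28*8² = 152 - 28*64 = 152 - 1792 = -1640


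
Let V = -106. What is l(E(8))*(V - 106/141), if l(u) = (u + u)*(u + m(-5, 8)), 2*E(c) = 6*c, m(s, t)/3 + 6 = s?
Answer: 2167488/47 ≈ 46117.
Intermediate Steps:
m(s, t) = -18 + 3*s
E(c) = 3*c (E(c) = (6*c)/2 = 3*c)
l(u) = 2*u*(-33 + u) (l(u) = (u + u)*(u + (-18 + 3*(-5))) = (2*u)*(u + (-18 - 15)) = (2*u)*(u - 33) = (2*u)*(-33 + u) = 2*u*(-33 + u))
l(E(8))*(V - 106/141) = (2*(3*8)*(-33 + 3*8))*(-106 - 106/141) = (2*24*(-33 + 24))*(-106 - 106/141) = (2*24*(-9))*(-106 - 1*106/141) = -432*(-106 - 106/141) = -432*(-15052/141) = 2167488/47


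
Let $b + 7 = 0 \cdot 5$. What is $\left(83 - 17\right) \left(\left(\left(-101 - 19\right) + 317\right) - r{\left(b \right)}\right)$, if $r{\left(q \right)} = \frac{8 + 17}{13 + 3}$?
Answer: $\frac{103191}{8} \approx 12899.0$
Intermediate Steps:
$b = -7$ ($b = -7 + 0 \cdot 5 = -7 + 0 = -7$)
$r{\left(q \right)} = \frac{25}{16}$
$\left(83 - 17\right) \left(\left(\left(-101 - 19\right) + 317\right) - r{\left(b \right)}\right) = \left(83 - 17\right) \left(\left(\left(-101 - 19\right) + 317\right) - \frac{25}{16}\right) = 66 \left(\left(-120 + 317\right) - \frac{25}{16}\right) = 66 \left(197 - \frac{25}{16}\right) = 66 \cdot \frac{3127}{16} = \frac{103191}{8}$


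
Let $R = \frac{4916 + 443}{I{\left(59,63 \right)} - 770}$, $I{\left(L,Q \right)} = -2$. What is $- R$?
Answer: $\frac{5359}{772} \approx 6.9417$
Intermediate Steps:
$R = - \frac{5359}{772}$ ($R = \frac{4916 + 443}{-2 - 770} = \frac{5359}{-2 - 770} = \frac{5359}{-772} = 5359 \left(- \frac{1}{772}\right) = - \frac{5359}{772} \approx -6.9417$)
$- R = \left(-1\right) \left(- \frac{5359}{772}\right) = \frac{5359}{772}$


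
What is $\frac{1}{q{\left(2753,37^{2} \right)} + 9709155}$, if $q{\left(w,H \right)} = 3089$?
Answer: $\frac{1}{9712244} \approx 1.0296 \cdot 10^{-7}$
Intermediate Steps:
$\frac{1}{q{\left(2753,37^{2} \right)} + 9709155} = \frac{1}{3089 + 9709155} = \frac{1}{9712244}$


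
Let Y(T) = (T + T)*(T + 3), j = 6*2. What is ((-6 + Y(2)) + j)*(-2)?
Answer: -52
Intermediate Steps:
j = 12
Y(T) = 2*T*(3 + T) (Y(T) = (2*T)*(3 + T) = 2*T*(3 + T))
((-6 + Y(2)) + j)*(-2) = ((-6 + 2*2*(3 + 2)) + 12)*(-2) = ((-6 + 2*2*5) + 12)*(-2) = ((-6 + 20) + 12)*(-2) = (14 + 12)*(-2) = 26*(-2) = -52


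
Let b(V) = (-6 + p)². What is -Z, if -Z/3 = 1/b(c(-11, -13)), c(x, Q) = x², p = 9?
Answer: ⅓ ≈ 0.33333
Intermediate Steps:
b(V) = 9 (b(V) = (-6 + 9)² = 3² = 9)
Z = -⅓ (Z = -3/9 = -3*⅑ = -⅓ ≈ -0.33333)
-Z = -1*(-⅓) = ⅓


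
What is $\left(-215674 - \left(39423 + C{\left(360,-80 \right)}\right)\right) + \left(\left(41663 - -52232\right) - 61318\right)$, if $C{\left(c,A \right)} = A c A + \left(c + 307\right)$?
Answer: $-2527187$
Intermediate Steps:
$C{\left(c,A \right)} = 307 + c + c A^{2}$ ($C{\left(c,A \right)} = c A^{2} + \left(307 + c\right) = 307 + c + c A^{2}$)
$\left(-215674 - \left(39423 + C{\left(360,-80 \right)}\right)\right) + \left(\left(41663 - -52232\right) - 61318\right) = \left(-215674 - \left(40090 + 2304000\right)\right) + \left(\left(41663 - -52232\right) - 61318\right) = \left(-215674 - \left(40090 + 2304000\right)\right) + \left(\left(41663 + 52232\right) - 61318\right) = \left(-215674 - 2344090\right) + \left(93895 - 61318\right) = \left(-215674 - 2344090\right) + 32577 = -2559764 + 32577 = -2527187$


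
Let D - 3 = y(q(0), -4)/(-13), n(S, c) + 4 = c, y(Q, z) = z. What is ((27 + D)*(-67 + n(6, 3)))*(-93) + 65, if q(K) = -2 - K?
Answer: 2492501/13 ≈ 1.9173e+5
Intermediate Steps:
n(S, c) = -4 + c
D = 43/13 (D = 3 - 4/(-13) = 3 - 4*(-1/13) = 3 + 4/13 = 43/13 ≈ 3.3077)
((27 + D)*(-67 + n(6, 3)))*(-93) + 65 = ((27 + 43/13)*(-67 + (-4 + 3)))*(-93) + 65 = (394*(-67 - 1)/13)*(-93) + 65 = ((394/13)*(-68))*(-93) + 65 = -26792/13*(-93) + 65 = 2491656/13 + 65 = 2492501/13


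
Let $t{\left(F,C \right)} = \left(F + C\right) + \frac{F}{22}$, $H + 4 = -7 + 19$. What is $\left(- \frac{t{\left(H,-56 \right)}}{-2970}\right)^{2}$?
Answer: $\frac{68644}{266832225} \approx 0.00025726$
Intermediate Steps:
$H = 8$ ($H = -4 + \left(-7 + 19\right) = -4 + 12 = 8$)
$t{\left(F,C \right)} = C + \frac{23 F}{22}$ ($t{\left(F,C \right)} = \left(C + F\right) + F \frac{1}{22} = \left(C + F\right) + \frac{F}{22} = C + \frac{23 F}{22}$)
$\left(- \frac{t{\left(H,-56 \right)}}{-2970}\right)^{2} = \left(- \frac{-56 + \frac{23}{22} \cdot 8}{-2970}\right)^{2} = \left(- \frac{\left(-56 + \frac{92}{11}\right) \left(-1\right)}{2970}\right)^{2} = \left(- \frac{\left(-524\right) \left(-1\right)}{11 \cdot 2970}\right)^{2} = \left(\left(-1\right) \frac{262}{16335}\right)^{2} = \left(- \frac{262}{16335}\right)^{2} = \frac{68644}{266832225}$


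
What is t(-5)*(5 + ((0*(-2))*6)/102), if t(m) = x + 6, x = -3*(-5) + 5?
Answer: 130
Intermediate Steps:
x = 20 (x = 15 + 5 = 20)
t(m) = 26 (t(m) = 20 + 6 = 26)
t(-5)*(5 + ((0*(-2))*6)/102) = 26*(5 + ((0*(-2))*6)/102) = 26*(5 + (0*6)*(1/102)) = 26*(5 + 0*(1/102)) = 26*(5 + 0) = 26*5 = 130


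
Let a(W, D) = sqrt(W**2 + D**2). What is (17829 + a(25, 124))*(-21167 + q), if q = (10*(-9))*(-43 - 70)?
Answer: -196065513 - 10997*sqrt(16001) ≈ -1.9746e+8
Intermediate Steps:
a(W, D) = sqrt(D**2 + W**2)
q = 10170 (q = -90*(-113) = 10170)
(17829 + a(25, 124))*(-21167 + q) = (17829 + sqrt(124**2 + 25**2))*(-21167 + 10170) = (17829 + sqrt(15376 + 625))*(-10997) = (17829 + sqrt(16001))*(-10997) = -196065513 - 10997*sqrt(16001)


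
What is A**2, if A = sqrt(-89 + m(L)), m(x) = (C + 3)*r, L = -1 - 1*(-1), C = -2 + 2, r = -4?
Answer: -101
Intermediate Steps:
C = 0
L = 0 (L = -1 + 1 = 0)
m(x) = -12 (m(x) = (0 + 3)*(-4) = 3*(-4) = -12)
A = I*sqrt(101) (A = sqrt(-89 - 12) = sqrt(-101) = I*sqrt(101) ≈ 10.05*I)
A**2 = (I*sqrt(101))**2 = -101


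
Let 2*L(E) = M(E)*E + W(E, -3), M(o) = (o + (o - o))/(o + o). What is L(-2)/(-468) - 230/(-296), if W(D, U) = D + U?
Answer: 2261/2886 ≈ 0.78344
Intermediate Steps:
M(o) = 1/2 (M(o) = (o + 0)/((2*o)) = o*(1/(2*o)) = 1/2)
L(E) = -3/2 + 3*E/4 (L(E) = (E/2 + (E - 3))/2 = (E/2 + (-3 + E))/2 = (-3 + 3*E/2)/2 = -3/2 + 3*E/4)
L(-2)/(-468) - 230/(-296) = (-3/2 + (3/4)*(-2))/(-468) - 230/(-296) = (-3/2 - 3/2)*(-1/468) - 230*(-1/296) = -3*(-1/468) + 115/148 = 1/156 + 115/148 = 2261/2886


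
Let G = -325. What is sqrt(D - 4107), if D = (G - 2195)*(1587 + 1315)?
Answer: I*sqrt(7317147) ≈ 2705.0*I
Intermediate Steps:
D = -7313040 (D = (-325 - 2195)*(1587 + 1315) = -2520*2902 = -7313040)
sqrt(D - 4107) = sqrt(-7313040 - 4107) = sqrt(-7317147) = I*sqrt(7317147)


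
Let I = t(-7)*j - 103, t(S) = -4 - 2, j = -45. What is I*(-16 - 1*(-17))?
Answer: 167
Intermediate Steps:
t(S) = -6
I = 167 (I = -6*(-45) - 103 = 270 - 103 = 167)
I*(-16 - 1*(-17)) = 167*(-16 - 1*(-17)) = 167*(-16 + 17) = 167*1 = 167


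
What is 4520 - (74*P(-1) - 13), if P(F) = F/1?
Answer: 4607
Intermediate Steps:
P(F) = F (P(F) = F*1 = F)
4520 - (74*P(-1) - 13) = 4520 - (74*(-1) - 13) = 4520 - (-74 - 13) = 4520 - 1*(-87) = 4520 + 87 = 4607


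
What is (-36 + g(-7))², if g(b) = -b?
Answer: 841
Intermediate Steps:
(-36 + g(-7))² = (-36 - 1*(-7))² = (-36 + 7)² = (-29)² = 841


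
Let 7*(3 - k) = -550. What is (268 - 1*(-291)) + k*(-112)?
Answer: -8577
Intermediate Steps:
k = 571/7 (k = 3 - ⅐*(-550) = 3 + 550/7 = 571/7 ≈ 81.571)
(268 - 1*(-291)) + k*(-112) = (268 - 1*(-291)) + (571/7)*(-112) = (268 + 291) - 9136 = 559 - 9136 = -8577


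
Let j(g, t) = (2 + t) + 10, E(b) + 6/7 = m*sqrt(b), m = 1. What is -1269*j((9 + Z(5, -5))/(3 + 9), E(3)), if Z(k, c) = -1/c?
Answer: -98982/7 - 1269*sqrt(3) ≈ -16338.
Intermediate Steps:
E(b) = -6/7 + sqrt(b) (E(b) = -6/7 + 1*sqrt(b) = -6/7 + sqrt(b))
j(g, t) = 12 + t
-1269*j((9 + Z(5, -5))/(3 + 9), E(3)) = -1269*(12 + (-6/7 + sqrt(3))) = -1269*(78/7 + sqrt(3)) = -98982/7 - 1269*sqrt(3)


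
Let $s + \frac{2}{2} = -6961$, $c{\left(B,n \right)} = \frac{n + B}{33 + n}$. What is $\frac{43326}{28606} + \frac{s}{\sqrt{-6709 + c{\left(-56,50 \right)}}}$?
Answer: $\frac{21663}{14303} + \frac{6962 i \sqrt{46218799}}{556853} \approx 1.5146 + 84.997 i$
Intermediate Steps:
$c{\left(B,n \right)} = \frac{B + n}{33 + n}$
$s = -6962$ ($s = -1 - 6961 = -6962$)
$\frac{43326}{28606} + \frac{s}{\sqrt{-6709 + c{\left(-56,50 \right)}}} = \frac{43326}{28606} - \frac{6962}{\sqrt{-6709 + \frac{-56 + 50}{33 + 50}}} = 43326 \cdot \frac{1}{28606} - \frac{6962}{\sqrt{-6709 + \frac{1}{83} \left(-6\right)}} = \frac{21663}{14303} - \frac{6962}{\sqrt{-6709 + \frac{1}{83} \left(-6\right)}} = \frac{21663}{14303} - \frac{6962}{\sqrt{-6709 - \frac{6}{83}}} = \frac{21663}{14303} - \frac{6962}{\sqrt{- \frac{556853}{83}}} = \frac{21663}{14303} - \frac{6962}{\frac{1}{83} i \sqrt{46218799}} = \frac{21663}{14303} - 6962 \left(- \frac{i \sqrt{46218799}}{556853}\right) = \frac{21663}{14303} + \frac{6962 i \sqrt{46218799}}{556853}$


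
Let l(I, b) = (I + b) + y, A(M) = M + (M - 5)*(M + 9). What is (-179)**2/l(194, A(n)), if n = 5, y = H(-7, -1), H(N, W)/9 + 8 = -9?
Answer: 32041/46 ≈ 696.54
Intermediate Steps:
H(N, W) = -153 (H(N, W) = -72 + 9*(-9) = -72 - 81 = -153)
y = -153
A(M) = M + (-5 + M)*(9 + M)
l(I, b) = -153 + I + b (l(I, b) = (I + b) - 153 = -153 + I + b)
(-179)**2/l(194, A(n)) = (-179)**2/(-153 + 194 + (-45 + 5**2 + 5*5)) = 32041/(-153 + 194 + (-45 + 25 + 25)) = 32041/(-153 + 194 + 5) = 32041/46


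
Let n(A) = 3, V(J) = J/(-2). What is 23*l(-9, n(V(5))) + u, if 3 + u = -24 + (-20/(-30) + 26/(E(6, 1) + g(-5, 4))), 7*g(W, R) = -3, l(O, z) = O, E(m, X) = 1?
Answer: -1127/6 ≈ -187.83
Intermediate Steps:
V(J) = -J/2 (V(J) = J*(-1/2) = -J/2)
g(W, R) = -3/7 (g(W, R) = (1/7)*(-3) = -3/7)
u = 115/6 (u = -3 + (-24 + (-20/(-30) + 26/(1 - 3/7))) = -3 + (-24 + (-20*(-1/30) + 26/(4/7))) = -3 + (-24 + (2/3 + 26*(7/4))) = -3 + (-24 + (2/3 + 91/2)) = -3 + (-24 + 277/6) = -3 + 133/6 = 115/6 ≈ 19.167)
23*l(-9, n(V(5))) + u = 23*(-9) + 115/6 = -207 + 115/6 = -1127/6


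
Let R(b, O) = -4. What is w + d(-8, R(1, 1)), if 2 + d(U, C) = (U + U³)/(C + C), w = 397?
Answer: 460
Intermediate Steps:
d(U, C) = -2 + (U + U³)/(2*C) (d(U, C) = -2 + (U + U³)/(C + C) = -2 + (U + U³)/((2*C)) = -2 + (U + U³)*(1/(2*C)) = -2 + (U + U³)/(2*C))
w + d(-8, R(1, 1)) = 397 + (½)*(-8 + (-8)³ - 4*(-4))/(-4) = 397 + (½)*(-¼)*(-8 - 512 + 16) = 397 + (½)*(-¼)*(-504) = 397 + 63 = 460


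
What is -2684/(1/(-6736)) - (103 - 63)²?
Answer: 18077824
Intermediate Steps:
-2684/(1/(-6736)) - (103 - 63)² = -2684/(-1/6736) - 1*40² = -2684*(-6736) - 1*1600 = 18079424 - 1600 = 18077824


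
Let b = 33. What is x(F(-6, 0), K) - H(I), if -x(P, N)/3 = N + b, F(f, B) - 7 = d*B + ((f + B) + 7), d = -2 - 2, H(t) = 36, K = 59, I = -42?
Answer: -312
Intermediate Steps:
d = -4
F(f, B) = 14 + f - 3*B (F(f, B) = 7 + (-4*B + ((f + B) + 7)) = 7 + (-4*B + ((B + f) + 7)) = 7 + (-4*B + (7 + B + f)) = 7 + (7 + f - 3*B) = 14 + f - 3*B)
x(P, N) = -99 - 3*N (x(P, N) = -3*(N + 33) = -3*(33 + N) = -99 - 3*N)
x(F(-6, 0), K) - H(I) = (-99 - 3*59) - 1*36 = (-99 - 177) - 36 = -276 - 36 = -312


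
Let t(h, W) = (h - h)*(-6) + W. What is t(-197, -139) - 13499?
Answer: -13638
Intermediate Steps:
t(h, W) = W (t(h, W) = 0*(-6) + W = 0 + W = W)
t(-197, -139) - 13499 = -139 - 13499 = -13638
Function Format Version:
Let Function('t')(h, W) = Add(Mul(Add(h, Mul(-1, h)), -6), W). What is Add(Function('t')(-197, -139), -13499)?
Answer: -13638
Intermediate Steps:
Function('t')(h, W) = W (Function('t')(h, W) = Add(Mul(0, -6), W) = Add(0, W) = W)
Add(Function('t')(-197, -139), -13499) = Add(-139, -13499) = -13638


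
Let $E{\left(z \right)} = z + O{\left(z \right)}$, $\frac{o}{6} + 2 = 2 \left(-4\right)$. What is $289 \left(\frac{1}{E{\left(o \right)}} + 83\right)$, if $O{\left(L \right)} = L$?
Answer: $\frac{2878151}{120} \approx 23985.0$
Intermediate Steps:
$o = -60$ ($o = -12 + 6 \cdot 2 \left(-4\right) = -12 + 6 \left(-8\right) = -12 - 48 = -60$)
$E{\left(z \right)} = 2 z$ ($E{\left(z \right)} = z + z = 2 z$)
$289 \left(\frac{1}{E{\left(o \right)}} + 83\right) = 289 \left(\frac{1}{2 \left(-60\right)} + 83\right) = 289 \left(\frac{1}{-120} + 83\right) = 289 \left(- \frac{1}{120} + 83\right) = 289 \cdot \frac{9959}{120} = \frac{2878151}{120}$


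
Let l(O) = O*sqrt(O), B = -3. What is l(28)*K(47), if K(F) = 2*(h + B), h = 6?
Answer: 336*sqrt(7) ≈ 888.97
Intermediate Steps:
l(O) = O**(3/2)
K(F) = 6 (K(F) = 2*(6 - 3) = 2*3 = 6)
l(28)*K(47) = 28**(3/2)*6 = (56*sqrt(7))*6 = 336*sqrt(7)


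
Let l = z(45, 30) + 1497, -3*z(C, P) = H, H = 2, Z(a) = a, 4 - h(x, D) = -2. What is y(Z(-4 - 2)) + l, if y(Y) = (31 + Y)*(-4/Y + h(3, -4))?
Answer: 1663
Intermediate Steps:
h(x, D) = 6 (h(x, D) = 4 - 1*(-2) = 4 + 2 = 6)
z(C, P) = -⅔ (z(C, P) = -⅓*2 = -⅔)
y(Y) = (6 - 4/Y)*(31 + Y) (y(Y) = (31 + Y)*(-4/Y + 6) = (31 + Y)*(6 - 4/Y) = (6 - 4/Y)*(31 + Y))
l = 4489/3 (l = -⅔ + 1497 = 4489/3 ≈ 1496.3)
y(Z(-4 - 2)) + l = (182 - 124/(-4 - 2) + 6*(-4 - 2)) + 4489/3 = (182 - 124/(-6) + 6*(-6)) + 4489/3 = (182 - 124*(-⅙) - 36) + 4489/3 = (182 + 62/3 - 36) + 4489/3 = 500/3 + 4489/3 = 1663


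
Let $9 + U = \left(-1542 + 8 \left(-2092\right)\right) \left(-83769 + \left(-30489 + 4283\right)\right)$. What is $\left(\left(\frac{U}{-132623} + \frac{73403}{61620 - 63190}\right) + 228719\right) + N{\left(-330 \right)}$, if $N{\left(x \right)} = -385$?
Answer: $\frac{44377645828301}{208218110} \approx 2.1313 \cdot 10^{5}$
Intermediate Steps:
$U = 2010123041$ ($U = -9 + \left(-1542 + 8 \left(-2092\right)\right) \left(-83769 + \left(-30489 + 4283\right)\right) = -9 + \left(-1542 - 16736\right) \left(-83769 - 26206\right) = -9 - -2010123050 = -9 + 2010123050 = 2010123041$)
$\left(\left(\frac{U}{-132623} + \frac{73403}{61620 - 63190}\right) + 228719\right) + N{\left(-330 \right)} = \left(\left(\frac{2010123041}{-132623} + \frac{73403}{61620 - 63190}\right) + 228719\right) - 385 = \left(\left(2010123041 \left(- \frac{1}{132623}\right) + \frac{73403}{61620 - 63190}\right) + 228719\right) - 385 = \left(\left(- \frac{2010123041}{132623} + \frac{73403}{-1570}\right) + 228719\right) - 385 = \left(\left(- \frac{2010123041}{132623} + 73403 \left(- \frac{1}{1570}\right)\right) + 228719\right) - 385 = \left(\left(- \frac{2010123041}{132623} - \frac{73403}{1570}\right) + 228719\right) - 385 = \left(- \frac{3165628100439}{208218110} + 228719\right) - 385 = \frac{44457809800651}{208218110} - 385 = \frac{44377645828301}{208218110}$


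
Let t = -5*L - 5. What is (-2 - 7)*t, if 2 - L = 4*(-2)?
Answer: 495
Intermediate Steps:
L = 10 (L = 2 - 4*(-2) = 2 - 1*(-8) = 2 + 8 = 10)
t = -55 (t = -5*10 - 5 = -50 - 5 = -55)
(-2 - 7)*t = (-2 - 7)*(-55) = -9*(-55) = 495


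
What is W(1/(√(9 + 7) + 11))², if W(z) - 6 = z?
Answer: 8281/225 ≈ 36.804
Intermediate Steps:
W(z) = 6 + z
W(1/(√(9 + 7) + 11))² = (6 + 1/(√(9 + 7) + 11))² = (6 + 1/(√16 + 11))² = (6 + 1/(4 + 11))² = (6 + 1/15)² = (91/15)² = 8281/225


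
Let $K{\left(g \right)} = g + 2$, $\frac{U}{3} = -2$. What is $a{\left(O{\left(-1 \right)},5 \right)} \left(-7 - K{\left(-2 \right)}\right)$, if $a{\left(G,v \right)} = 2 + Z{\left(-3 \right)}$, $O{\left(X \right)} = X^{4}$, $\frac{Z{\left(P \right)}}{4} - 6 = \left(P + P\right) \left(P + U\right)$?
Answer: $-1694$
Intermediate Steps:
$U = -6$ ($U = 3 \left(-2\right) = -6$)
$Z{\left(P \right)} = 24 + 8 P \left(-6 + P\right)$ ($Z{\left(P \right)} = 24 + 4 \left(P + P\right) \left(P - 6\right) = 24 + 4 \cdot 2 P \left(-6 + P\right) = 24 + 8 P \left(-6 + P\right)$)
$K{\left(g \right)} = 2 + g$
$a{\left(G,v \right)} = 242$ ($a{\left(G,v \right)} = 2 + \left(24 - -144 + 8 \left(-3\right)^{2}\right) = 2 + \left(24 + 144 + 8 \cdot 9\right) = 2 + \left(24 + 144 + 72\right) = 2 + 240 = 242$)
$a{\left(O{\left(-1 \right)},5 \right)} \left(-7 - K{\left(-2 \right)}\right) = 242 \left(-7 - \left(2 - 2\right)\right) = 242 \left(-7 - 0\right) = 242 \left(-7 + 0\right) = 242 \left(-7\right) = -1694$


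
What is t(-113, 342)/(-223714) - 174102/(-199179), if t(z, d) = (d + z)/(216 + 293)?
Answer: 6608341098487/7560199193418 ≈ 0.87410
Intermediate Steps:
t(z, d) = d/509 + z/509 (t(z, d) = (d + z)/509 = (d + z)*(1/509) = d/509 + z/509)
t(-113, 342)/(-223714) - 174102/(-199179) = ((1/509)*342 + (1/509)*(-113))/(-223714) - 174102/(-199179) = (342/509 - 113/509)*(-1/223714) - 174102*(-1/199179) = (229/509)*(-1/223714) + 58034/66393 = -229/113870426 + 58034/66393 = 6608341098487/7560199193418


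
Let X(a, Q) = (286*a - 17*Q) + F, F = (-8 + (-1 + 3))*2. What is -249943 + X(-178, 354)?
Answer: -306881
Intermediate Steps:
F = -12 (F = (-8 + 2)*2 = -6*2 = -12)
X(a, Q) = -12 - 17*Q + 286*a (X(a, Q) = (286*a - 17*Q) - 12 = (-17*Q + 286*a) - 12 = -12 - 17*Q + 286*a)
-249943 + X(-178, 354) = -249943 + (-12 - 17*354 + 286*(-178)) = -249943 + (-12 - 6018 - 50908) = -249943 - 56938 = -306881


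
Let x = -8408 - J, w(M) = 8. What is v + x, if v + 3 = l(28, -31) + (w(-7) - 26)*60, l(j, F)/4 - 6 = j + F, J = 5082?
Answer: -14561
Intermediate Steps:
l(j, F) = 24 + 4*F + 4*j (l(j, F) = 24 + 4*(j + F) = 24 + 4*(F + j) = 24 + (4*F + 4*j) = 24 + 4*F + 4*j)
x = -13490 (x = -8408 - 1*5082 = -8408 - 5082 = -13490)
v = -1071 (v = -3 + ((24 + 4*(-31) + 4*28) + (8 - 26)*60) = -3 + ((24 - 124 + 112) - 18*60) = -3 + (12 - 1080) = -3 - 1068 = -1071)
v + x = -1071 - 13490 = -14561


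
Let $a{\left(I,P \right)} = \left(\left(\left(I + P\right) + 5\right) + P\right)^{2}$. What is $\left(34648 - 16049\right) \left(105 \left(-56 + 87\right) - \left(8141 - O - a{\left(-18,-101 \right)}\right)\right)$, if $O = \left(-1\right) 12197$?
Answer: $542012058$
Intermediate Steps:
$O = -12197$
$a{\left(I,P \right)} = \left(5 + I + 2 P\right)^{2}$ ($a{\left(I,P \right)} = \left(\left(5 + I + P\right) + P\right)^{2} = \left(5 + I + 2 P\right)^{2}$)
$\left(34648 - 16049\right) \left(105 \left(-56 + 87\right) - \left(8141 - O - a{\left(-18,-101 \right)}\right)\right) = \left(34648 - 16049\right) \left(105 \left(-56 + 87\right) - \left(20338 - \left(5 - 18 + 2 \left(-101\right)\right)^{2}\right)\right) = 18599 \left(105 \cdot 31 - \left(20338 - \left(5 - 18 - 202\right)^{2}\right)\right) = 18599 \left(3255 - \left(20338 - 46225\right)\right) = 18599 \left(3255 + \left(\left(-12197 + 46225\right) - 8141\right)\right) = 18599 \left(3255 + \left(34028 - 8141\right)\right) = 18599 \left(3255 + 25887\right) = 18599 \cdot 29142 = 542012058$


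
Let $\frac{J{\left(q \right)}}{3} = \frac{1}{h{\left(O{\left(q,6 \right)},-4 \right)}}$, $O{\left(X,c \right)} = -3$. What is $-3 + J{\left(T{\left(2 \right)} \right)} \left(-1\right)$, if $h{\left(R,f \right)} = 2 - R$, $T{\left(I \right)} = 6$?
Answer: $- \frac{18}{5} \approx -3.6$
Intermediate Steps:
$J{\left(q \right)} = \frac{3}{5}$ ($J{\left(q \right)} = \frac{3}{2 - -3} = \frac{3}{2 + 3} = \frac{3}{5}$)
$-3 + J{\left(T{\left(2 \right)} \right)} \left(-1\right) = -3 + \frac{3}{5} \left(-1\right) = -3 - \frac{3}{5} = - \frac{18}{5}$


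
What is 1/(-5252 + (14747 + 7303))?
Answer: 1/16798 ≈ 5.9531e-5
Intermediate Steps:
1/(-5252 + (14747 + 7303)) = 1/(-5252 + 22050) = 1/16798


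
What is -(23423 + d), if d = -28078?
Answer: 4655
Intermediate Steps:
-(23423 + d) = -(23423 - 28078) = -1*(-4655) = 4655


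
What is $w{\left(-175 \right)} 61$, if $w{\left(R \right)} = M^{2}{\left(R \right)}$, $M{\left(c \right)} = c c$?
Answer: $57211328125$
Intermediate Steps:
$M{\left(c \right)} = c^{2}$
$w{\left(R \right)} = R^{4}$ ($w{\left(R \right)} = \left(R^{2}\right)^{2} = R^{4}$)
$w{\left(-175 \right)} 61 = \left(-175\right)^{4} \cdot 61 = 937890625 \cdot 61 = 57211328125$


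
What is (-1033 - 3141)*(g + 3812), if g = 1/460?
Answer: -3659598327/230 ≈ -1.5911e+7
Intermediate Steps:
g = 1/460 ≈ 0.0021739
(-1033 - 3141)*(g + 3812) = (-1033 - 3141)*(1/460 + 3812) = -4174*1753521/460 = -3659598327/230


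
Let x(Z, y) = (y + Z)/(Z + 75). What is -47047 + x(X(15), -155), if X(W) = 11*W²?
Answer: -11996753/255 ≈ -47046.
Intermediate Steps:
x(Z, y) = (Z + y)/(75 + Z)
-47047 + x(X(15), -155) = -47047 + (11*15² - 155)/(75 + 11*15²) = -47047 + (11*225 - 155)/(75 + 11*225) = -47047 + (2475 - 155)/(75 + 2475) = -47047 + 2320/2550 = -47047 + (1/2550)*2320 = -47047 + 232/255 = -11996753/255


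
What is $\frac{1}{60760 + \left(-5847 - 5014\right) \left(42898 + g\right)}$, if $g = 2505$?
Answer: $- \frac{1}{493061223} \approx -2.0281 \cdot 10^{-9}$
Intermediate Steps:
$\frac{1}{60760 + \left(-5847 - 5014\right) \left(42898 + g\right)} = \frac{1}{60760 + \left(-5847 - 5014\right) \left(42898 + 2505\right)} = \frac{1}{60760 - 493121983} = \frac{1}{-493061223} = - \frac{1}{493061223}$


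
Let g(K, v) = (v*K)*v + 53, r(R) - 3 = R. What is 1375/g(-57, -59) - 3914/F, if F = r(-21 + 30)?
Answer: -194103299/595092 ≈ -326.17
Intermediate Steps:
r(R) = 3 + R
F = 12 (F = 3 + (-21 + 30) = 3 + 9 = 12)
g(K, v) = 53 + K*v**2 (g(K, v) = (K*v)*v + 53 = K*v**2 + 53 = 53 + K*v**2)
1375/g(-57, -59) - 3914/F = 1375/(53 - 57*(-59)**2) - 3914/12 = 1375/(53 - 57*3481) - 3914*1/12 = 1375/(53 - 198417) - 1957/6 = 1375/(-198364) - 1957/6 = 1375*(-1/198364) - 1957/6 = -1375/198364 - 1957/6 = -194103299/595092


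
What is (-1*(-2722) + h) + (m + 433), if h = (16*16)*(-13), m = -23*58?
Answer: -1507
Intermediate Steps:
m = -1334
h = -3328 (h = 256*(-13) = -3328)
(-1*(-2722) + h) + (m + 433) = (-1*(-2722) - 3328) + (-1334 + 433) = (2722 - 3328) - 901 = -606 - 901 = -1507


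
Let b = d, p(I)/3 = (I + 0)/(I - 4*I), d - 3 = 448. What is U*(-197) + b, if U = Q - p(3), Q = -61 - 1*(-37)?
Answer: 4982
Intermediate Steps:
d = 451 (d = 3 + 448 = 451)
p(I) = -1 (p(I) = 3*((I + 0)/(I - 4*I)) = 3*(I/((-3*I))) = 3*(I*(-1/(3*I))) = 3*(-1/3) = -1)
b = 451
Q = -24 (Q = -61 + 37 = -24)
U = -23 (U = -24 - 1*(-1) = -24 + 1 = -23)
U*(-197) + b = -23*(-197) + 451 = 4531 + 451 = 4982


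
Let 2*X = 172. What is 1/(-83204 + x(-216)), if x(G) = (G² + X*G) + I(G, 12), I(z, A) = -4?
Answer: -1/55128 ≈ -1.8140e-5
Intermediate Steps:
X = 86 (X = (½)*172 = 86)
x(G) = -4 + G² + 86*G (x(G) = (G² + 86*G) - 4 = -4 + G² + 86*G)
1/(-83204 + x(-216)) = 1/(-83204 + (-4 + (-216)² + 86*(-216))) = 1/(-83204 + (-4 + 46656 - 18576)) = 1/(-83204 + 28076) = 1/(-55128) = -1/55128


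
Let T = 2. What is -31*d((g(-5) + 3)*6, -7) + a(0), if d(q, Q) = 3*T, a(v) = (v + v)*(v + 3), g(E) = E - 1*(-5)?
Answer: -186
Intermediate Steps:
g(E) = 5 + E (g(E) = E + 5 = 5 + E)
a(v) = 2*v*(3 + v) (a(v) = (2*v)*(3 + v) = 2*v*(3 + v))
d(q, Q) = 6 (d(q, Q) = 3*2 = 6)
-31*d((g(-5) + 3)*6, -7) + a(0) = -31*6 + 2*0*(3 + 0) = -186 + 2*0*3 = -186 + 0 = -186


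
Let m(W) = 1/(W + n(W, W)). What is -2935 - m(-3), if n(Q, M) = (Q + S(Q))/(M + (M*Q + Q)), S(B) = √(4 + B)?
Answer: -32282/11 ≈ -2934.7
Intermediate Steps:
n(Q, M) = (Q + √(4 + Q))/(M + Q + M*Q) (n(Q, M) = (Q + √(4 + Q))/(M + (M*Q + Q)) = (Q + √(4 + Q))/(M + (Q + M*Q)) = (Q + √(4 + Q))/(M + Q + M*Q))
m(W) = 1/(W + (W + √(4 + W))/(W² + 2*W)) (m(W) = 1/(W + (W + √(4 + W))/(W + W + W*W)) = 1/(W + (W + √(4 + W))/(W + W + W²)) = 1/(W + (W + √(4 + W))/(W² + 2*W)))
-2935 - m(-3) = -2935 - (-3)*(2 - 3)/(-3 + √(4 - 3) + (-3)²*(2 - 3)) = -2935 - (-3)*(-1)/(-3 + √1 + 9*(-1)) = -2935 - (-3)*(-1)/(-3 + 1 - 9) = -2935 - (-3)*(-1)/(-11) = -2935 - (-3)*(-1)*(-1)/11 = -2935 - 1*(-3/11) = -2935 + 3/11 = -32282/11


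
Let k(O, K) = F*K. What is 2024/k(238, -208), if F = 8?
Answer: -253/208 ≈ -1.2163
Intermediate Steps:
k(O, K) = 8*K
2024/k(238, -208) = 2024/((8*(-208))) = 2024/(-1664) = 2024*(-1/1664) = -253/208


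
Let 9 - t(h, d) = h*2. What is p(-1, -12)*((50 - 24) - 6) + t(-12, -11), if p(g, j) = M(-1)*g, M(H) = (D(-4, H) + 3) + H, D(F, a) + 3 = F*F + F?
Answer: -187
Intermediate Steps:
D(F, a) = -3 + F + F² (D(F, a) = -3 + (F*F + F) = -3 + (F² + F) = -3 + (F + F²) = -3 + F + F²)
M(H) = 12 + H (M(H) = ((-3 - 4 + (-4)²) + 3) + H = ((-3 - 4 + 16) + 3) + H = (9 + 3) + H = 12 + H)
t(h, d) = 9 - 2*h (t(h, d) = 9 - h*2 = 9 - 2*h)
p(g, j) = 11*g (p(g, j) = (12 - 1)*g = 11*g)
p(-1, -12)*((50 - 24) - 6) + t(-12, -11) = (11*(-1))*((50 - 24) - 6) + (9 - 2*(-12)) = -11*(26 - 6) + (9 + 24) = -11*20 + 33 = -220 + 33 = -187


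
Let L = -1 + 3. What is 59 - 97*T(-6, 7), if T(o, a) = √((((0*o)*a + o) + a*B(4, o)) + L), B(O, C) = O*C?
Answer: 59 - 194*I*√43 ≈ 59.0 - 1272.1*I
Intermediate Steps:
L = 2
B(O, C) = C*O
T(o, a) = √(2 + o + 4*a*o) (T(o, a) = √((((0*o)*a + o) + a*(o*4)) + 2) = √(((0*a + o) + a*(4*o)) + 2) = √(((0 + o) + 4*a*o) + 2) = √((o + 4*a*o) + 2) = √(2 + o + 4*a*o))
59 - 97*T(-6, 7) = 59 - 97*√(2 - 6 + 4*7*(-6)) = 59 - 97*√(2 - 6 - 168) = 59 - 194*I*√43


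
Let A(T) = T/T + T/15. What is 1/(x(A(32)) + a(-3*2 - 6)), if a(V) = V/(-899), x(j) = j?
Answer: 13485/42433 ≈ 0.31780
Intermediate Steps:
A(T) = 1 + T/15 (A(T) = 1 + T*(1/15) = 1 + T/15)
a(V) = -V/899 (a(V) = V*(-1/899) = -V/899)
1/(x(A(32)) + a(-3*2 - 6)) = 1/((1 + (1/15)*32) - (-3*2 - 6)/899) = 1/((1 + 32/15) - (-6 - 6)/899) = 1/(47/15 - 1/899*(-12)) = 1/(47/15 + 12/899) = 1/(42433/13485) = 13485/42433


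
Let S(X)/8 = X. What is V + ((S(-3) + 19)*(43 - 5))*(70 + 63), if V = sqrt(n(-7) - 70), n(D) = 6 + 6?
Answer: -25270 + I*sqrt(58) ≈ -25270.0 + 7.6158*I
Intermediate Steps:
S(X) = 8*X
n(D) = 12
V = I*sqrt(58) (V = sqrt(12 - 70) = sqrt(-58) = I*sqrt(58) ≈ 7.6158*I)
V + ((S(-3) + 19)*(43 - 5))*(70 + 63) = I*sqrt(58) + ((8*(-3) + 19)*(43 - 5))*(70 + 63) = I*sqrt(58) + ((-24 + 19)*38)*133 = I*sqrt(58) - 5*38*133 = I*sqrt(58) - 190*133 = I*sqrt(58) - 25270 = -25270 + I*sqrt(58)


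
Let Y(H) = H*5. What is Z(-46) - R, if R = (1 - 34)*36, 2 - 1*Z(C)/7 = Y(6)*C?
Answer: 10862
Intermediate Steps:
Y(H) = 5*H
Z(C) = 14 - 210*C (Z(C) = 14 - 7*5*6*C = 14 - 210*C)
R = -1188 (R = -33*36 = -1188)
Z(-46) - R = (14 - 210*(-46)) - 1*(-1188) = (14 + 9660) + 1188 = 9674 + 1188 = 10862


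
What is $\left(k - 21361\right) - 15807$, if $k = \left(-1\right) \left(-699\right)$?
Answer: $-36469$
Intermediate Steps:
$k = 699$
$\left(k - 21361\right) - 15807 = \left(699 - 21361\right) - 15807 = -20662 - 15807 = -36469$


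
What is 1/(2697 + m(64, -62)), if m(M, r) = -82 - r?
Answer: 1/2677 ≈ 0.00037355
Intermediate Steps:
1/(2697 + m(64, -62)) = 1/(2697 + (-82 - 1*(-62))) = 1/(2697 + (-82 + 62)) = 1/(2697 - 20) = 1/2677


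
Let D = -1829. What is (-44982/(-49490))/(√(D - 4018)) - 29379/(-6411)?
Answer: 9793/2137 - 153*I*√5847/984245 ≈ 4.5826 - 0.011887*I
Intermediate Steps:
(-44982/(-49490))/(√(D - 4018)) - 29379/(-6411) = (-44982/(-49490))/(√(-1829 - 4018)) - 29379/(-6411) = (-44982*(-1/49490))/(√(-5847)) - 29379*(-1/6411) = 459/(505*((I*√5847))) + 9793/2137 = 459*(-I*√5847/5847)/505 + 9793/2137 = -153*I*√5847/984245 + 9793/2137 = 9793/2137 - 153*I*√5847/984245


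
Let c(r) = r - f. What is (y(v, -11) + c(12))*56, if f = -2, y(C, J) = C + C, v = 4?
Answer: 1232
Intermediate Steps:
y(C, J) = 2*C
c(r) = 2 + r (c(r) = r - 1*(-2) = r + 2 = 2 + r)
(y(v, -11) + c(12))*56 = (2*4 + (2 + 12))*56 = (8 + 14)*56 = 22*56 = 1232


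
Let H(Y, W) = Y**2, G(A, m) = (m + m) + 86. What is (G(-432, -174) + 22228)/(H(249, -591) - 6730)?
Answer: 21966/55271 ≈ 0.39742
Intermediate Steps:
G(A, m) = 86 + 2*m (G(A, m) = 2*m + 86 = 86 + 2*m)
(G(-432, -174) + 22228)/(H(249, -591) - 6730) = ((86 + 2*(-174)) + 22228)/(249**2 - 6730) = ((86 - 348) + 22228)/(62001 - 6730) = (-262 + 22228)/55271 = 21966*(1/55271) = 21966/55271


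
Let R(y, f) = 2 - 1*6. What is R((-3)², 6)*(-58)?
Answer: 232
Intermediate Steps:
R(y, f) = -4 (R(y, f) = 2 - 6 = -4)
R((-3)², 6)*(-58) = -4*(-58) = 232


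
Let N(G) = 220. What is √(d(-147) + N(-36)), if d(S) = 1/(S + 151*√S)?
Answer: √(220 - 1/(147 - 1057*I*√3)) ≈ 14.832 - 2.0e-5*I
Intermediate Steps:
√(d(-147) + N(-36)) = √(1/(-147 + 151*√(-147)) + 220) = √(1/(-147 + 151*(7*I*√3)) + 220) = √(1/(-147 + 1057*I*√3) + 220) = √(220 + 1/(-147 + 1057*I*√3))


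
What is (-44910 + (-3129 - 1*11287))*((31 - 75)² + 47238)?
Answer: -2917296724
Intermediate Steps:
(-44910 + (-3129 - 1*11287))*((31 - 75)² + 47238) = (-44910 + (-3129 - 11287))*((-44)² + 47238) = (-44910 - 14416)*(1936 + 47238) = -59326*49174 = -2917296724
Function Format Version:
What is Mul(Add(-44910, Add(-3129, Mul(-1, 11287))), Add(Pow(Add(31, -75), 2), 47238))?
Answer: -2917296724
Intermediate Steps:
Mul(Add(-44910, Add(-3129, Mul(-1, 11287))), Add(Pow(Add(31, -75), 2), 47238)) = Mul(Add(-44910, Add(-3129, -11287)), Add(Pow(-44, 2), 47238)) = Mul(Add(-44910, -14416), Add(1936, 47238)) = Mul(-59326, 49174) = -2917296724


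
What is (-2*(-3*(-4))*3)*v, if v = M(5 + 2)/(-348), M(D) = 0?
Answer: 0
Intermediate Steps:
v = 0 (v = 0/(-348) = 0*(-1/348) = 0)
(-2*(-3*(-4))*3)*v = -2*(-3*(-4))*3*0 = -24*3*0 = -2*36*0 = -72*0 = 0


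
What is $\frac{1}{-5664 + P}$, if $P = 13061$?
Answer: $\frac{1}{7397} \approx 0.00013519$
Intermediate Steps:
$\frac{1}{-5664 + P} = \frac{1}{-5664 + 13061} = \frac{1}{7397}$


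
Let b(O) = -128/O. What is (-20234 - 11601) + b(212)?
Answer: -1687287/53 ≈ -31836.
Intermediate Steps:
(-20234 - 11601) + b(212) = (-20234 - 11601) - 128/212 = -31835 - 128*1/212 = -31835 - 32/53 = -1687287/53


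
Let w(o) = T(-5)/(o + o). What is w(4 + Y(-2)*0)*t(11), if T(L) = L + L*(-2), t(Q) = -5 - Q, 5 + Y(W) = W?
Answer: -10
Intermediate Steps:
Y(W) = -5 + W
T(L) = -L (T(L) = L - 2*L = -L)
w(o) = 5/(2*o) (w(o) = (-1*(-5))/(o + o) = 5/((2*o)) = 5*(1/(2*o)) = 5/(2*o))
w(4 + Y(-2)*0)*t(11) = (5/(2*(4 + (-5 - 2)*0)))*(-5 - 1*11) = (5/(2*(4 - 7*0)))*(-5 - 11) = (5/(2*(4 + 0)))*(-16) = ((5/2)/4)*(-16) = ((5/2)*(¼))*(-16) = (5/8)*(-16) = -10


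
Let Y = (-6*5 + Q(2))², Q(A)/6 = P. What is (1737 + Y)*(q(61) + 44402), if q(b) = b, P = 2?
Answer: 91638243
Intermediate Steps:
Q(A) = 12 (Q(A) = 6*2 = 12)
Y = 324 (Y = (-6*5 + 12)² = (-30 + 12)² = (-18)² = 324)
(1737 + Y)*(q(61) + 44402) = (1737 + 324)*(61 + 44402) = 2061*44463 = 91638243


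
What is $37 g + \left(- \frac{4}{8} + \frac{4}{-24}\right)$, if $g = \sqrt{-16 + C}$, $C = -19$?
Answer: $- \frac{2}{3} + 37 i \sqrt{35} \approx -0.66667 + 218.9 i$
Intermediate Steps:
$g = i \sqrt{35}$ ($g = \sqrt{-16 - 19} = \sqrt{-35} = i \sqrt{35} \approx 5.9161 i$)
$37 g + \left(- \frac{4}{8} + \frac{4}{-24}\right) = 37 i \sqrt{35} + \left(- \frac{4}{8} + \frac{4}{-24}\right) = 37 i \sqrt{35} + \left(\left(-4\right) \frac{1}{8} + 4 \left(- \frac{1}{24}\right)\right) = 37 i \sqrt{35} - \frac{2}{3} = - \frac{2}{3} + 37 i \sqrt{35}$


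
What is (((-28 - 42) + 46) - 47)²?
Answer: 5041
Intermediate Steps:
(((-28 - 42) + 46) - 47)² = ((-70 + 46) - 47)² = (-24 - 47)² = (-71)² = 5041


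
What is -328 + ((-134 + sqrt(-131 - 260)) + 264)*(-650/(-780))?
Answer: -659/3 + 5*I*sqrt(391)/6 ≈ -219.67 + 16.478*I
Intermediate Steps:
-328 + ((-134 + sqrt(-131 - 260)) + 264)*(-650/(-780)) = -328 + ((-134 + sqrt(-391)) + 264)*(-650*(-1/780)) = -328 + ((-134 + I*sqrt(391)) + 264)*(5/6) = -328 + (130 + I*sqrt(391))*(5/6) = -328 + (325/3 + 5*I*sqrt(391)/6) = -659/3 + 5*I*sqrt(391)/6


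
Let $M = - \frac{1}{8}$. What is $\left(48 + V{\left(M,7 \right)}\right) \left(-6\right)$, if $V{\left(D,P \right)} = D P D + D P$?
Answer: $- \frac{9069}{32} \approx -283.41$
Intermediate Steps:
$M = - \frac{1}{8}$ ($M = \left(-1\right) \frac{1}{8} = - \frac{1}{8} \approx -0.125$)
$V{\left(D,P \right)} = D P + P D^{2}$ ($V{\left(D,P \right)} = P D^{2} + D P = D P + P D^{2}$)
$\left(48 + V{\left(M,7 \right)}\right) \left(-6\right) = \left(48 - \frac{7 \left(1 - \frac{1}{8}\right)}{8}\right) \left(-6\right) = \left(48 - \frac{7}{8} \cdot \frac{7}{8}\right) \left(-6\right) = \left(48 - \frac{49}{64}\right) \left(-6\right) = \frac{3023}{64} \left(-6\right) = - \frac{9069}{32}$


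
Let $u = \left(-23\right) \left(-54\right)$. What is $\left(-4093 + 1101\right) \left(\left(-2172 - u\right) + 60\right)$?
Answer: $10035168$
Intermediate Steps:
$u = 1242$
$\left(-4093 + 1101\right) \left(\left(-2172 - u\right) + 60\right) = \left(-4093 + 1101\right) \left(\left(-2172 - 1242\right) + 60\right) = - 2992 \left(\left(-2172 - 1242\right) + 60\right) = - 2992 \left(-3414 + 60\right) = \left(-2992\right) \left(-3354\right) = 10035168$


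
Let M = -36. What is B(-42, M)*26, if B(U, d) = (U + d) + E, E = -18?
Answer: -2496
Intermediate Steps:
B(U, d) = -18 + U + d (B(U, d) = (U + d) - 18 = -18 + U + d)
B(-42, M)*26 = (-18 - 42 - 36)*26 = -96*26 = -2496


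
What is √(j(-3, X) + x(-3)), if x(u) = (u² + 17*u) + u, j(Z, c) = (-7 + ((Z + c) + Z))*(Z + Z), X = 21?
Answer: I*√93 ≈ 9.6436*I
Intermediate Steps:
j(Z, c) = 2*Z*(-7 + c + 2*Z) (j(Z, c) = (-7 + (c + 2*Z))*(2*Z) = (-7 + c + 2*Z)*(2*Z) = 2*Z*(-7 + c + 2*Z))
x(u) = u² + 18*u
√(j(-3, X) + x(-3)) = √(2*(-3)*(-7 + 21 + 2*(-3)) - 3*(18 - 3)) = √(2*(-3)*(-7 + 21 - 6) - 3*15) = √(2*(-3)*8 - 45) = √(-48 - 45) = √(-93) = I*√93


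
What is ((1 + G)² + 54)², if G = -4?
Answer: 3969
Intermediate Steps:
((1 + G)² + 54)² = ((1 - 4)² + 54)² = ((-3)² + 54)² = (9 + 54)² = 63² = 3969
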